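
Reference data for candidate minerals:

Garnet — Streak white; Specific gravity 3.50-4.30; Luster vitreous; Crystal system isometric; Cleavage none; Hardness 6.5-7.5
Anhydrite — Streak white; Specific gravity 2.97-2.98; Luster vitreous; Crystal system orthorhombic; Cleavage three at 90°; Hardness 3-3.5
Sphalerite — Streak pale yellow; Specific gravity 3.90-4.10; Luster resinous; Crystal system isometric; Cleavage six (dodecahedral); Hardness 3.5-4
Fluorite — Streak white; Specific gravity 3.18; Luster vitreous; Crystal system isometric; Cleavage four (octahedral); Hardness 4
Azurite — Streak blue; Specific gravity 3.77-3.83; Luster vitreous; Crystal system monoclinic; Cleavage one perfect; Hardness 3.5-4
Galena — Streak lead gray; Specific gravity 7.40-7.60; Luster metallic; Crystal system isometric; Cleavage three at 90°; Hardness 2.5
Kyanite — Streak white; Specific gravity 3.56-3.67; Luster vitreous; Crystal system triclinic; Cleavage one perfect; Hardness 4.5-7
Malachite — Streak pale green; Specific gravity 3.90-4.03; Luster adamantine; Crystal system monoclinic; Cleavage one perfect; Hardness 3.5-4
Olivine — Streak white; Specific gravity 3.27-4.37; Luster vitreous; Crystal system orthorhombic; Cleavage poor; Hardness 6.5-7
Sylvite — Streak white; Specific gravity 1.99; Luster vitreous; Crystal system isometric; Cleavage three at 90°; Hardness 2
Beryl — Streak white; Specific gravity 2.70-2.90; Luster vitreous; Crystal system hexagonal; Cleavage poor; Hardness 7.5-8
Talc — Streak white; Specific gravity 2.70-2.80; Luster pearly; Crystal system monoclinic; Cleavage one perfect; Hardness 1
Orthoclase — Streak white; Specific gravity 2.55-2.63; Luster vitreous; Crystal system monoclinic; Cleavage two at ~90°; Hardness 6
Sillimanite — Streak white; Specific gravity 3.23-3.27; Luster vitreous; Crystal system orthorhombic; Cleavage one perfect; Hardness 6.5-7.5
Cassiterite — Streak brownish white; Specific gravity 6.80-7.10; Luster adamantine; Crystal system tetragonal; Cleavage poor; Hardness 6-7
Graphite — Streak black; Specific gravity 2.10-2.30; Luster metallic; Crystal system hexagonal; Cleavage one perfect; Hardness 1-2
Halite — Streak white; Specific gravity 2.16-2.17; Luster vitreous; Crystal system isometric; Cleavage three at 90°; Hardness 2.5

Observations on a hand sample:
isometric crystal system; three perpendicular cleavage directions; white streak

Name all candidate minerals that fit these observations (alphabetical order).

Halite, Sylvite

Isometric crystal system — Garnet, Sphalerite, Fluorite, Galena, Sylvite, Halite remain.
Three perpendicular cleavage directions eliminates Garnet, Sphalerite, Fluorite.
White streak eliminates Galena.
Remaining candidates: Halite, Sylvite.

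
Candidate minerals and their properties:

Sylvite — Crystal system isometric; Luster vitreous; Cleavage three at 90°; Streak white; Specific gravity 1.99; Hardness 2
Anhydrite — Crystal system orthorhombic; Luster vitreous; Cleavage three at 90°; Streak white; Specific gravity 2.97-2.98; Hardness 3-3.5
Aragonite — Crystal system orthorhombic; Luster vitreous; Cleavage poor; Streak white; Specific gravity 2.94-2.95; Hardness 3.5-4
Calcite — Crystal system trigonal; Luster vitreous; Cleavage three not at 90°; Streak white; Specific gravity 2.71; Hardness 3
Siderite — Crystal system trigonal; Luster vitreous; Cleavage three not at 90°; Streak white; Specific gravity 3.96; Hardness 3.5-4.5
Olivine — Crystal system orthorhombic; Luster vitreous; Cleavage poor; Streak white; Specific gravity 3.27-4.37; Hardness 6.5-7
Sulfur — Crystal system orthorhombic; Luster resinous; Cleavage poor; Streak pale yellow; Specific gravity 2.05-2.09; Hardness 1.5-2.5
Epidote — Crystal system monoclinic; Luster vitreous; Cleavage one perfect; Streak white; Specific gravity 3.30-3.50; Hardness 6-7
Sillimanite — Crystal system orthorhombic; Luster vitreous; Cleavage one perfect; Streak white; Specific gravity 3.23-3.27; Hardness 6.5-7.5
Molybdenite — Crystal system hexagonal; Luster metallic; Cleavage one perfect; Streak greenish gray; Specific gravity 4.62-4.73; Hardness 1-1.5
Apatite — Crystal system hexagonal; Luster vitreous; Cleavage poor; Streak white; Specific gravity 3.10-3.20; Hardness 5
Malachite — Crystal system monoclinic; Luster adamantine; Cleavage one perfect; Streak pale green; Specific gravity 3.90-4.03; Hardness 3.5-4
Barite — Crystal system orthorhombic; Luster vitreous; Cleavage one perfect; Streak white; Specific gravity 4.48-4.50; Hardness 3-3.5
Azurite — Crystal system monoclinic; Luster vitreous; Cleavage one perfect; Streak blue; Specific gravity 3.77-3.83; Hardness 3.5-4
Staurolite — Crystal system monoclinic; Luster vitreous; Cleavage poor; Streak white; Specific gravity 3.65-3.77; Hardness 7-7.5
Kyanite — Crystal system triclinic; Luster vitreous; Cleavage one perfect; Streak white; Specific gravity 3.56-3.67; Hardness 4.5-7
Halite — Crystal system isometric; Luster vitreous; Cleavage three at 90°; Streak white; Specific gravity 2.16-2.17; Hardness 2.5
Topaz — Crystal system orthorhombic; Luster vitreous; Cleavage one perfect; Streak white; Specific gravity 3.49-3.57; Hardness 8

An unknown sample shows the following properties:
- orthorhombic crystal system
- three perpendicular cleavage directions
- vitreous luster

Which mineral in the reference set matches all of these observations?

Orthorhombic crystal system: leaves Anhydrite, Aragonite, Olivine, Sulfur, Sillimanite, Barite, Topaz.
Three perpendicular cleavage directions: only Anhydrite remains.
Vitreous luster: all remaining candidates fit.
Only Anhydrite satisfies all observations.

Anhydrite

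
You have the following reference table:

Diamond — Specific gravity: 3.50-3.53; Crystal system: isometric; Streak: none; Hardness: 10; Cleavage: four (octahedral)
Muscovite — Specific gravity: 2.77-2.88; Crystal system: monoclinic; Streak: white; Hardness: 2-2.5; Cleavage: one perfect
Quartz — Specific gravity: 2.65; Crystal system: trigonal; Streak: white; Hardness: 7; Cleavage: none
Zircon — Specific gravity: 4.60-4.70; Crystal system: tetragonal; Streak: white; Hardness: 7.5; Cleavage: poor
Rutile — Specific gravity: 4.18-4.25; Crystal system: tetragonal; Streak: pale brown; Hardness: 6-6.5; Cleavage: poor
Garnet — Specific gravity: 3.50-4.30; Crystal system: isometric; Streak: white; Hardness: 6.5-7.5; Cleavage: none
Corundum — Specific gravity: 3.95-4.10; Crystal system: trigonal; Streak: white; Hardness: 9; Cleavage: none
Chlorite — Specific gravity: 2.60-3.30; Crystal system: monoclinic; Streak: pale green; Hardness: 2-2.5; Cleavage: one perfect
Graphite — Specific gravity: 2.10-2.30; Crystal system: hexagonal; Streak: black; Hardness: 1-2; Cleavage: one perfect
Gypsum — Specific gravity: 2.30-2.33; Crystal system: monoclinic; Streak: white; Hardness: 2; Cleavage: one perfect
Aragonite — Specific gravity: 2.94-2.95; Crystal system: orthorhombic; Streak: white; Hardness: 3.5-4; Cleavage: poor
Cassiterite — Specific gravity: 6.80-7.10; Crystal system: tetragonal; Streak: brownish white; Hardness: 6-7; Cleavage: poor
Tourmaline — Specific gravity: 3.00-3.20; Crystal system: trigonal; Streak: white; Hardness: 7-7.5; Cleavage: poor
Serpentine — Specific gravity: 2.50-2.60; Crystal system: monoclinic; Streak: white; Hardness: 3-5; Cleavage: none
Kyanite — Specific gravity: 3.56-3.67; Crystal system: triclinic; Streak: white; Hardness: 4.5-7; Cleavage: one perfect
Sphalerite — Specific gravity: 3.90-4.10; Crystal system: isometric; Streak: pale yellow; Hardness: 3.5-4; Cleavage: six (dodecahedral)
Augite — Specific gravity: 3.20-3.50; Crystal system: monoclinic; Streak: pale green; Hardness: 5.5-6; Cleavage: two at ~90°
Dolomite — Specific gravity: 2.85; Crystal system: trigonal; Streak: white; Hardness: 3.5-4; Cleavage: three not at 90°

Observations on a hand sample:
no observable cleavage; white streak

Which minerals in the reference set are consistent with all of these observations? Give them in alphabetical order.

No observable cleavage: Quartz, Garnet, Corundum, Serpentine remain.
White streak: no further eliminations.
The minerals that satisfy all observations are Corundum, Garnet, Quartz, Serpentine.

Corundum, Garnet, Quartz, Serpentine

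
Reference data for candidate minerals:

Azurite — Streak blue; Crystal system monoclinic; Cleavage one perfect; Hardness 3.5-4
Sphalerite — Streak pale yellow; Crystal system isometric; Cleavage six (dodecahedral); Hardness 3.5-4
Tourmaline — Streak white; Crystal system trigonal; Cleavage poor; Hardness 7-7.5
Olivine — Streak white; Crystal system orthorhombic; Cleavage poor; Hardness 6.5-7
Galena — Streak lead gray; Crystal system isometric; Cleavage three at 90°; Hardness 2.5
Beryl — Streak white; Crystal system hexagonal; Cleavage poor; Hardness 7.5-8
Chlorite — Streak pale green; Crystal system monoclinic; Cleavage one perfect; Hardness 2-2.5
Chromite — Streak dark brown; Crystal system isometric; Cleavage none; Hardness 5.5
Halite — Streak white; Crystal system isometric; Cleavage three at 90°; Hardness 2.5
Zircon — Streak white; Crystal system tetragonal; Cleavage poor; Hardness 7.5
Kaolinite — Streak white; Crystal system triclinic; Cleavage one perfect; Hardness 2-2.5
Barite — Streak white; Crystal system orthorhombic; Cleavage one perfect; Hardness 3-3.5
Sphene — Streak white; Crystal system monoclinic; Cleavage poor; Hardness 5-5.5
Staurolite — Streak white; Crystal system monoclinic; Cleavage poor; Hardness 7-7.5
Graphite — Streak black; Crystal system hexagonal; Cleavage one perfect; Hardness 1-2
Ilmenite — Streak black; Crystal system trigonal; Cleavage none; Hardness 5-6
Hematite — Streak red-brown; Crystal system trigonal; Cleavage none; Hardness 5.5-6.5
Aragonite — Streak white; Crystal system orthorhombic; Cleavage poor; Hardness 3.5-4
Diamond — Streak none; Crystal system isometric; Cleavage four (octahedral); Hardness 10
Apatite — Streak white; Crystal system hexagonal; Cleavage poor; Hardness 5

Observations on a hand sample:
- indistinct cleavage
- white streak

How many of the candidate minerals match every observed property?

8

Indistinct cleavage — only Tourmaline, Olivine, Beryl, Zircon, Sphene, Staurolite, Aragonite, Apatite remain.
White streak — no further eliminations.
Consistent with every observation: Apatite, Aragonite, Beryl, Olivine, Sphene, Staurolite, Tourmaline, Zircon.
That is 8 minerals.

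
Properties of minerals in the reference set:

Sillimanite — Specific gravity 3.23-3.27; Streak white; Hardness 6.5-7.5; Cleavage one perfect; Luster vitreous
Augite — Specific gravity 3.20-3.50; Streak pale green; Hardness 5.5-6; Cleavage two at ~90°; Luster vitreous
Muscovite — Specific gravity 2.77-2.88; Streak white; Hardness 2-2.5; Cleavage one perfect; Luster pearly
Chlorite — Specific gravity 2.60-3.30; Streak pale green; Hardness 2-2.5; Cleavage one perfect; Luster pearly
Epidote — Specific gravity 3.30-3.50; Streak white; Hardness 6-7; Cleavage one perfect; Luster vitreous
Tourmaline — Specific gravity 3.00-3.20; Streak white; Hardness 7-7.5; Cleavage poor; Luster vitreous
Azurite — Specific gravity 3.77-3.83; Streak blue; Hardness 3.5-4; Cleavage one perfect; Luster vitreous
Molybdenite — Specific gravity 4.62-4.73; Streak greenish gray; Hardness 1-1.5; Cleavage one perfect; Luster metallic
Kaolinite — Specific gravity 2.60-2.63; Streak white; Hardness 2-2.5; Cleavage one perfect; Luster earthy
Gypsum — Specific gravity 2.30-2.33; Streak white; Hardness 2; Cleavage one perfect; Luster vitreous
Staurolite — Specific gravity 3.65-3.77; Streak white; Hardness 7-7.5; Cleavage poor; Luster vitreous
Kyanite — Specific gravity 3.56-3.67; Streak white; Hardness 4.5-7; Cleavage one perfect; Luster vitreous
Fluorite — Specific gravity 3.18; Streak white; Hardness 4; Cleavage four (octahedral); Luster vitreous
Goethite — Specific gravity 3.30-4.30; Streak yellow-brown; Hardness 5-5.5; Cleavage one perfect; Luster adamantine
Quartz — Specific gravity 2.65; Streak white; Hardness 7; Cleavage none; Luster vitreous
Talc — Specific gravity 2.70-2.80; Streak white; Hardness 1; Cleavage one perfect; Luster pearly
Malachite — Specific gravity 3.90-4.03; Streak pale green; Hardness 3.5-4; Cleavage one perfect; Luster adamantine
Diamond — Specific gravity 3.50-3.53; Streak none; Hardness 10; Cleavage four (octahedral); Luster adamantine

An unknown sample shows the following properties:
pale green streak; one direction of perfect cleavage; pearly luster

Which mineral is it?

Pale green streak — only Augite, Chlorite, Malachite remain.
One direction of perfect cleavage is inconsistent with Augite.
Pearly luster rules out Malachite.
Chlorite is the sole remaining match.

Chlorite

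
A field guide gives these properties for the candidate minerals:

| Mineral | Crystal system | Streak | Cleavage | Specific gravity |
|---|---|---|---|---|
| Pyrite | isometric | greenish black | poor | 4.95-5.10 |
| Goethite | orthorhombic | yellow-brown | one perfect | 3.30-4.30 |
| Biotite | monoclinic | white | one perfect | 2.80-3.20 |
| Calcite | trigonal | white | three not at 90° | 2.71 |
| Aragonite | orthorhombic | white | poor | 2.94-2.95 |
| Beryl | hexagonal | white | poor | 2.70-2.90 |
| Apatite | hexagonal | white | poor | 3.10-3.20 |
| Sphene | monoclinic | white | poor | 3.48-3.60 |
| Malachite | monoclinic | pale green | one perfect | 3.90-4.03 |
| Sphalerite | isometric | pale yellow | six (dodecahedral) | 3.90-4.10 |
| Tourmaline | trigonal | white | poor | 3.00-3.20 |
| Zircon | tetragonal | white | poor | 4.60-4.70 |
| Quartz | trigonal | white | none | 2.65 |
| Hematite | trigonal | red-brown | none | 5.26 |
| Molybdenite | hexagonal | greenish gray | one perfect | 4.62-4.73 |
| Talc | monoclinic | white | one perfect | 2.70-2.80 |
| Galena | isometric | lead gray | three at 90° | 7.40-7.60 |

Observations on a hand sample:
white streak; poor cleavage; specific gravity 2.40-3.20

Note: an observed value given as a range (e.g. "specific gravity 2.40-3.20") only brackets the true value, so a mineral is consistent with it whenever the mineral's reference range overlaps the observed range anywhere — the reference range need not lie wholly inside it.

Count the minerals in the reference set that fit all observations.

4

White streak — only Biotite, Calcite, Aragonite, Beryl, Apatite, Sphene, Tourmaline, Zircon, Quartz, Talc remain.
Poor cleavage is inconsistent with Biotite, Calcite, Quartz, Talc.
Specific gravity 2.40-3.20 rules out Sphene, Zircon.
Consistent with every observation: Apatite, Aragonite, Beryl, Tourmaline.
That is 4 minerals.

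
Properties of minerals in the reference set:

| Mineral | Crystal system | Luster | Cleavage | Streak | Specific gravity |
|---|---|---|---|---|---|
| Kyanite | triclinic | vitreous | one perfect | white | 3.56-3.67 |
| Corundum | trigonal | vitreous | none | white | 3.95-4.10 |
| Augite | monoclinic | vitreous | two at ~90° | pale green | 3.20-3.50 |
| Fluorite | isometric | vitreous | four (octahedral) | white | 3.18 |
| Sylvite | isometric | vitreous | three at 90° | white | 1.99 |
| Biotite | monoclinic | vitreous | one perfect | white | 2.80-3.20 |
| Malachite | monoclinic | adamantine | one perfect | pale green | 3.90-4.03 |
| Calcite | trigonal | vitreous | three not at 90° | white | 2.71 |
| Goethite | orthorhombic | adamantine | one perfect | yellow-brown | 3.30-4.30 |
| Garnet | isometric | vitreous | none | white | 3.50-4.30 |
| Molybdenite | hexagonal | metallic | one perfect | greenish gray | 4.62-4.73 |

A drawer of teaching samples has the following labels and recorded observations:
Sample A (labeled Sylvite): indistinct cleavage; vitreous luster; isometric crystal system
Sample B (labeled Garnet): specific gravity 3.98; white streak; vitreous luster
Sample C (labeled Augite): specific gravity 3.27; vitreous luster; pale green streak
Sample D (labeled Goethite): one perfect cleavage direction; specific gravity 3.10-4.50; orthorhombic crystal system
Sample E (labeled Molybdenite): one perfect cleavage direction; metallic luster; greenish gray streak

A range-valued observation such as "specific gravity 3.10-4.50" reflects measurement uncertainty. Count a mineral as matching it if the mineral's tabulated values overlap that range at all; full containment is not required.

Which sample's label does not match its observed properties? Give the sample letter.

Sample A: Sylvite has cleavage three at 90°, but the record shows indistinct cleavage — this label is wrong.
Sample B: observations are consistent with Garnet.
Sample C: observations are consistent with Augite.
Sample D: observations are consistent with Goethite.
Sample E: observations are consistent with Molybdenite.
The mislabeled specimen is A.

A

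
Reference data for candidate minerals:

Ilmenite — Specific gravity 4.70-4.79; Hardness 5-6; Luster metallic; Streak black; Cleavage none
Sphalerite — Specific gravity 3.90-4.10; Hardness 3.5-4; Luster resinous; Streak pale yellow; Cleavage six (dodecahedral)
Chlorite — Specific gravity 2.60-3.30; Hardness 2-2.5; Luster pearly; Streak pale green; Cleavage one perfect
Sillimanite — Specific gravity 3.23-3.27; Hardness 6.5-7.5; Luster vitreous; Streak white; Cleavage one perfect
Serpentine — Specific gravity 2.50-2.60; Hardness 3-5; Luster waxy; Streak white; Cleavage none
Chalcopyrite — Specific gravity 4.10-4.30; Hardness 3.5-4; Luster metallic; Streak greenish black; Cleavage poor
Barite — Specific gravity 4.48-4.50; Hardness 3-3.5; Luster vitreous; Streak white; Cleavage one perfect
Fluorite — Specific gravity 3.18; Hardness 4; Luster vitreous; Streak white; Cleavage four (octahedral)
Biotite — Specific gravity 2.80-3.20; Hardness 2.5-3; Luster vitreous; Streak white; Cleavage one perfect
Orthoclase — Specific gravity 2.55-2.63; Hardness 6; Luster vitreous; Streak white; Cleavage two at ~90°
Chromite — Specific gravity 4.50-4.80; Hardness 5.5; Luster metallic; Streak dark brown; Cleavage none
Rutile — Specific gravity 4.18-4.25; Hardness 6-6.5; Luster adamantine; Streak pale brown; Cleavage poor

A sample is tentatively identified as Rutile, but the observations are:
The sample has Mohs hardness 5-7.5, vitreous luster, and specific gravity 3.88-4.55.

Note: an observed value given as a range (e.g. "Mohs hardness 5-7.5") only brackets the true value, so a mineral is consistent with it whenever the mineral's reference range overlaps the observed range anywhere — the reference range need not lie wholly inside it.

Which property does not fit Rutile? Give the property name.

luster

Mohs hardness 5-7.5: Rutile has hardness 6-6.5 — agrees.
Vitreous luster: Rutile has adamantine luster — does not match.
Specific gravity 3.88-4.55: Rutile has SG 4.18-4.25 — agrees.
Everything matches except the luster.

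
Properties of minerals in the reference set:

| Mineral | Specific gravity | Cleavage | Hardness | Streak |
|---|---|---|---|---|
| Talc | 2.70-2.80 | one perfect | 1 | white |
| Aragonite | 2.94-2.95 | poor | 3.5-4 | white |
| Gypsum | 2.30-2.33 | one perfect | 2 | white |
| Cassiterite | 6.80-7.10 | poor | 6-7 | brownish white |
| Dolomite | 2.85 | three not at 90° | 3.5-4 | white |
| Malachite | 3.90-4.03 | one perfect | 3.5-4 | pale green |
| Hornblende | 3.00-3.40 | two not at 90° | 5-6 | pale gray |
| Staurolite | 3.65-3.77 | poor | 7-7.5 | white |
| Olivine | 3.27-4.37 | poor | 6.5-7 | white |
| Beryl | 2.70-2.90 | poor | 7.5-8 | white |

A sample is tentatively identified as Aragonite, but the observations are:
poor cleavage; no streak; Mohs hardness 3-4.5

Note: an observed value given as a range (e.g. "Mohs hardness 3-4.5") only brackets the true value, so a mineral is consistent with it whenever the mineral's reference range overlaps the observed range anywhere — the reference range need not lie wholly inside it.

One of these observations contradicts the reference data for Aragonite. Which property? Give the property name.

streak

Poor cleavage: Aragonite has cleavage poor — agrees.
No streak: Aragonite has white streak — inconsistent.
Mohs hardness 3-4.5: Aragonite has hardness 3.5-4 — agrees.
Everything matches except the streak.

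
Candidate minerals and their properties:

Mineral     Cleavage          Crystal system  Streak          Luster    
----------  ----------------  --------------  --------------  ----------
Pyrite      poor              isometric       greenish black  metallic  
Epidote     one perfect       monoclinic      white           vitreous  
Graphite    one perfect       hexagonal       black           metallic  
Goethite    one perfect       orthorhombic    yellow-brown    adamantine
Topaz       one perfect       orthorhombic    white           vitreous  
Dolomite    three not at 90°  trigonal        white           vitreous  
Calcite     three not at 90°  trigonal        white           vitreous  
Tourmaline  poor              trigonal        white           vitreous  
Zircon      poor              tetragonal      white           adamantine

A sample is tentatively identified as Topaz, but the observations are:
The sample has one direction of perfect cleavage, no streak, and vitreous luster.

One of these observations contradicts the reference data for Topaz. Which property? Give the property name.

streak

One direction of perfect cleavage: Topaz has cleavage one perfect — matches.
No streak: Topaz has white streak — outside the reference range.
Vitreous luster: Topaz has vitreous luster — matches.
Everything matches except the streak.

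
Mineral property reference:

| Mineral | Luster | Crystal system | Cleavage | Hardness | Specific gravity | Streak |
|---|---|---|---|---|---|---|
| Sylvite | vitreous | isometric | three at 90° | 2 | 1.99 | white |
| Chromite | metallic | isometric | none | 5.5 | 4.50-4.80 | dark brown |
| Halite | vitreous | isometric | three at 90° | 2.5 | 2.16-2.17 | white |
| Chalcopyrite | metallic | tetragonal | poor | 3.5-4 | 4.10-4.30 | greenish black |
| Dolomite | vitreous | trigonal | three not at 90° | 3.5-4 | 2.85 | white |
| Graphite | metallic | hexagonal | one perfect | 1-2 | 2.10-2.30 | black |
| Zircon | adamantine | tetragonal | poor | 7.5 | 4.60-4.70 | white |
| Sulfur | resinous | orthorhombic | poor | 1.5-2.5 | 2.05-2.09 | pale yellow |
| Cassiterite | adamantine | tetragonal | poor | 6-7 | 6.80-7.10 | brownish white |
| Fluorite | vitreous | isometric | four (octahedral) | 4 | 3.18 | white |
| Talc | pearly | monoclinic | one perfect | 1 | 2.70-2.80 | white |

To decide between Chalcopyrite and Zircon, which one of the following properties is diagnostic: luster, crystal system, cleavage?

Luster: Chalcopyrite metallic, Zircon adamantine — these differ.
Crystal system: both tetragonal — no difference.
Cleavage: both poor — no difference.
Of the listed properties, luster is the one that separates them.

luster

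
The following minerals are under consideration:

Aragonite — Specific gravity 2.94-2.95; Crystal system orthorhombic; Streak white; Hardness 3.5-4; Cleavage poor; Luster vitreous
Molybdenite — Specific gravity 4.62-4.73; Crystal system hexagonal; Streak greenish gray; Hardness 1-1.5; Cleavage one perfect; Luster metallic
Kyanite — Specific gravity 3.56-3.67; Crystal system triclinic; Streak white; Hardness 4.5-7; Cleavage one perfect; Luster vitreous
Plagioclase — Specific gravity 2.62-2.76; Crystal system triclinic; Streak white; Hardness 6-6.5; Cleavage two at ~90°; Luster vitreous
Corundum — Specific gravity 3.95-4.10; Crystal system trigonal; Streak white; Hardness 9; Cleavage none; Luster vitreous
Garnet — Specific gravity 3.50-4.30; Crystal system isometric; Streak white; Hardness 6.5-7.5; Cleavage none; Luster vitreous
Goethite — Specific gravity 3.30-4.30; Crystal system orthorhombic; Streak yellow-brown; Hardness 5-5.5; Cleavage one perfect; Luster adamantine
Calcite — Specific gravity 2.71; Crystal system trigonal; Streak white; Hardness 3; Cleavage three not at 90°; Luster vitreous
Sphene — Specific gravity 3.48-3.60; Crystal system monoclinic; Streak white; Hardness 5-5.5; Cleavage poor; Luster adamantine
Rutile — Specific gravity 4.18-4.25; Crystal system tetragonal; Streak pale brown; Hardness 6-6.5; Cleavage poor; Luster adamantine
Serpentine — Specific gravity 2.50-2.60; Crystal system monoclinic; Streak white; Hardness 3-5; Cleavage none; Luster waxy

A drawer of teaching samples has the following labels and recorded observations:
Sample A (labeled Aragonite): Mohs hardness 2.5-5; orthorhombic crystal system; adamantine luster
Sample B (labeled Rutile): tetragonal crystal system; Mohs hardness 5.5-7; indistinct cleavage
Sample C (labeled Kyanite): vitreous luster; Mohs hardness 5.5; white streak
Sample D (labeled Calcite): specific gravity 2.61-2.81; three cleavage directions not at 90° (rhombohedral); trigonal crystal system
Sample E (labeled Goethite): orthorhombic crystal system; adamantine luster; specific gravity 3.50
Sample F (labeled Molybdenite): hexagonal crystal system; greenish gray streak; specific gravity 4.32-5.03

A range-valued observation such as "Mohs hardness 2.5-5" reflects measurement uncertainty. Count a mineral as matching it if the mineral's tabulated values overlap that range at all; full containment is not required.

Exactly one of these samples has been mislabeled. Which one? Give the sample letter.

A

Sample A: Aragonite has vitreous luster, but the record shows adamantine luster — this label is wrong.
Sample B: observations are consistent with Rutile.
Sample C: observations are consistent with Kyanite.
Sample D: observations are consistent with Calcite.
Sample E: observations are consistent with Goethite.
Sample F: observations are consistent with Molybdenite.
Sample A is the mislabeled one.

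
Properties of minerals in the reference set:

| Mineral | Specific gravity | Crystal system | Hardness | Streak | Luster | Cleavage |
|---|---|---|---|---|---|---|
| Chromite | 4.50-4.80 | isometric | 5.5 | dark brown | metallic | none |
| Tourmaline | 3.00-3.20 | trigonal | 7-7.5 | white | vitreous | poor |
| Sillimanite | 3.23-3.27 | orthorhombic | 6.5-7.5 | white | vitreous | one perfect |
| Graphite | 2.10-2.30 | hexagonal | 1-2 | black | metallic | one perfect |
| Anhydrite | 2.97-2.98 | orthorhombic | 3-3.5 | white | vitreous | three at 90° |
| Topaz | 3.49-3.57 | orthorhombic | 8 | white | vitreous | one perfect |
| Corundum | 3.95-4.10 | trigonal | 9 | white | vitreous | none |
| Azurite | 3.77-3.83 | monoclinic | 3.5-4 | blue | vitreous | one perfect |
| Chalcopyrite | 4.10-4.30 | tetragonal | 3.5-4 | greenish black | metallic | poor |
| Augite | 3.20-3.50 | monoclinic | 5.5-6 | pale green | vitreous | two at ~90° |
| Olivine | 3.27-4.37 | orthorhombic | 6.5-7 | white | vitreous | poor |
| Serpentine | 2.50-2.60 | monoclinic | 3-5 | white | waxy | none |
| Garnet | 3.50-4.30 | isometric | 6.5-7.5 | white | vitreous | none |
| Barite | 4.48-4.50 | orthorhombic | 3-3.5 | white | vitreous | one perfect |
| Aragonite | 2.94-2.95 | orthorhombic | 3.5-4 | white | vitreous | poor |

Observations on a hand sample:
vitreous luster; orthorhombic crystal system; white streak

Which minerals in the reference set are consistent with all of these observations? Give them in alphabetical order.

Anhydrite, Aragonite, Barite, Olivine, Sillimanite, Topaz

Vitreous luster rules out Chromite, Graphite, Chalcopyrite, Serpentine.
Orthorhombic crystal system is inconsistent with Tourmaline, Corundum, Azurite, Augite, Garnet.
White streak — all remaining candidates fit.
Consistent with every observation: Anhydrite, Aragonite, Barite, Olivine, Sillimanite, Topaz.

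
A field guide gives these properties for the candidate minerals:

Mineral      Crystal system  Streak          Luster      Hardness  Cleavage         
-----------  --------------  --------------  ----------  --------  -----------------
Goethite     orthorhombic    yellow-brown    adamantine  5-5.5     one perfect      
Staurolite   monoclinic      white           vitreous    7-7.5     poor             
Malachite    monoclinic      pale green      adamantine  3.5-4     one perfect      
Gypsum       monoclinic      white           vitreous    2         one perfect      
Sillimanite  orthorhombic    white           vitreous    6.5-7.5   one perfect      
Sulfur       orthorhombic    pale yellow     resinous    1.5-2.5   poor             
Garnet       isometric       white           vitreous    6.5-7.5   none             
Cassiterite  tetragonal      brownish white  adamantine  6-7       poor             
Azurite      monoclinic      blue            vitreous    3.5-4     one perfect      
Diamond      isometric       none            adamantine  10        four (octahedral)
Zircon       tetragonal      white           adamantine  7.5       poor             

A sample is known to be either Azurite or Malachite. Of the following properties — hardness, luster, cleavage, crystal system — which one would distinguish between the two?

luster

Hardness: both 3.5-4 — no difference.
Luster: Azurite vitreous, Malachite adamantine — these differ.
Cleavage: both one perfect — no difference.
Crystal system: both monoclinic — no difference.
Luster is the diagnostic property here.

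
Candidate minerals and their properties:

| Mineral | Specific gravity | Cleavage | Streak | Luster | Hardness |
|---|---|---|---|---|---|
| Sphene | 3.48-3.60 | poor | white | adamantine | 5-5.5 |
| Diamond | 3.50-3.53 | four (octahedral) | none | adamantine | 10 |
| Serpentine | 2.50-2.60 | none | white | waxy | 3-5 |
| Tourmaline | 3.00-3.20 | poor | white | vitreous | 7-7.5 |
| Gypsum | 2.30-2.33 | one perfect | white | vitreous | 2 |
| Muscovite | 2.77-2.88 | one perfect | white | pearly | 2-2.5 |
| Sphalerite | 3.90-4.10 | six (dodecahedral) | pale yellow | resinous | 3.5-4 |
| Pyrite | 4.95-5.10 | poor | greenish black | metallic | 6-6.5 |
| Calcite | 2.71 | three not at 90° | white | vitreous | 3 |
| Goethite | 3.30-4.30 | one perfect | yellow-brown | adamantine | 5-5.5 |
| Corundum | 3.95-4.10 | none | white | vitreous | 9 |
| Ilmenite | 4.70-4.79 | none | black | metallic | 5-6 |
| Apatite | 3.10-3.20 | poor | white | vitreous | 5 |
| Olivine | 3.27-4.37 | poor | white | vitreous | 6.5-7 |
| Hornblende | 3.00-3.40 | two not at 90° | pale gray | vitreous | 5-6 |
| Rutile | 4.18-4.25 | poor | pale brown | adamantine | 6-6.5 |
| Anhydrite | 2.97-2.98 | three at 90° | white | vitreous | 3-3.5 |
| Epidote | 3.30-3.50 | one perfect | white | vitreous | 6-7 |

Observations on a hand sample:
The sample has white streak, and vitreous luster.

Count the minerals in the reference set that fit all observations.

8

White streak — narrows the field to Sphene, Serpentine, Tourmaline, Gypsum, Muscovite, Calcite, Corundum, Apatite, Olivine, Anhydrite, Epidote.
Vitreous luster excludes Sphene, Serpentine, Muscovite.
Remaining candidates: Anhydrite, Apatite, Calcite, Corundum, Epidote, Gypsum, Olivine, Tourmaline.
That is 8 minerals.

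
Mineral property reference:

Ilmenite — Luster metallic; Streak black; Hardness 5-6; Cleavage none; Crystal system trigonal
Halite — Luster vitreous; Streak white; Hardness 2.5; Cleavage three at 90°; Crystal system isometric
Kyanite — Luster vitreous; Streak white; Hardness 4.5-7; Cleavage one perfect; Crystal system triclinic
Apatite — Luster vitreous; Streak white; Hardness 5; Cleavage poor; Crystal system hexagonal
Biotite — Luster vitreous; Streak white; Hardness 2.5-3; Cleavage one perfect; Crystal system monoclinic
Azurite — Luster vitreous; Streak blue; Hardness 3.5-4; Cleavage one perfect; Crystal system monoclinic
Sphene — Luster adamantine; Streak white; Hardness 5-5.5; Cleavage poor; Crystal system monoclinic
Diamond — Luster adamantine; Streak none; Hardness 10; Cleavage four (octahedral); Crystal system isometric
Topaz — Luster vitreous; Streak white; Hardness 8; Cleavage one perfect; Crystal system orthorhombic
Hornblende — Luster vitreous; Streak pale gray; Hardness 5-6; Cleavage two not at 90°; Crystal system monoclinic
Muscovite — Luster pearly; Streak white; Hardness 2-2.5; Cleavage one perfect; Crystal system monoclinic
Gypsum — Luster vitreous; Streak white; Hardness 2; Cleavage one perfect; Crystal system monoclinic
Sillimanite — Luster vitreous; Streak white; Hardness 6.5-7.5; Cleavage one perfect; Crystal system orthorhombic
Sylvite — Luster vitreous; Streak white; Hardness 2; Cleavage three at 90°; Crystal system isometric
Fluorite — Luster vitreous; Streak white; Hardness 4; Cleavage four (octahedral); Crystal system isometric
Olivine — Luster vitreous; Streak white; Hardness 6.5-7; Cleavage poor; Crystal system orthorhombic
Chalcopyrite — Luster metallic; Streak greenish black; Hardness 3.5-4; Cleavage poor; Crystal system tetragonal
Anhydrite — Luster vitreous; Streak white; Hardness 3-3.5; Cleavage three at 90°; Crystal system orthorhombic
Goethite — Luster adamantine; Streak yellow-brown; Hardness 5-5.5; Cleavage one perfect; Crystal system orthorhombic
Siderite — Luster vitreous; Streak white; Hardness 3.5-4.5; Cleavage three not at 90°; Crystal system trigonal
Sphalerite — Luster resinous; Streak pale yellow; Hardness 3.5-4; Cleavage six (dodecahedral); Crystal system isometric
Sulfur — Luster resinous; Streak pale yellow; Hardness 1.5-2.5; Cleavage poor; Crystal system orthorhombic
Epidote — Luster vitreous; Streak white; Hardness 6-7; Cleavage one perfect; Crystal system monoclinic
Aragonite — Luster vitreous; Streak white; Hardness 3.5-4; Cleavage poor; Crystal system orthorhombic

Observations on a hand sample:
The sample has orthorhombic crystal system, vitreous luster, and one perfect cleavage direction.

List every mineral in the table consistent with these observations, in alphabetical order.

Sillimanite, Topaz

Orthorhombic crystal system — Topaz, Sillimanite, Olivine, Anhydrite, Goethite, Sulfur, Aragonite remain.
Vitreous luster rules out Goethite, Sulfur.
One perfect cleavage direction — leaves Topaz, Sillimanite.
Consistent with every observation: Sillimanite, Topaz.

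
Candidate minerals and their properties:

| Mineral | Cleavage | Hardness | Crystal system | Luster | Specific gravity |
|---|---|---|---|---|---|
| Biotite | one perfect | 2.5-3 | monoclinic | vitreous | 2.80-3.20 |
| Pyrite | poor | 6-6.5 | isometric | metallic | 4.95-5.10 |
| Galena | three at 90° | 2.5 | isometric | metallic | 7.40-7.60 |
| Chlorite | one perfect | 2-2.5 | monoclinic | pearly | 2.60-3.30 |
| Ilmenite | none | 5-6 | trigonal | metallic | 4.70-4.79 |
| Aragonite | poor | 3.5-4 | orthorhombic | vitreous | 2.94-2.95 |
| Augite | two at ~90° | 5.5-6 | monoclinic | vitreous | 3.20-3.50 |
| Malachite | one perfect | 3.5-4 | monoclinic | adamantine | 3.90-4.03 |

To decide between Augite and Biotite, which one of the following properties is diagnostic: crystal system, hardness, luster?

hardness

Crystal system: both monoclinic — no difference.
Hardness: Augite 5.5-6, Biotite 2.5-3 — these differ.
Luster: both vitreous — no difference.
Hardness is the diagnostic property here.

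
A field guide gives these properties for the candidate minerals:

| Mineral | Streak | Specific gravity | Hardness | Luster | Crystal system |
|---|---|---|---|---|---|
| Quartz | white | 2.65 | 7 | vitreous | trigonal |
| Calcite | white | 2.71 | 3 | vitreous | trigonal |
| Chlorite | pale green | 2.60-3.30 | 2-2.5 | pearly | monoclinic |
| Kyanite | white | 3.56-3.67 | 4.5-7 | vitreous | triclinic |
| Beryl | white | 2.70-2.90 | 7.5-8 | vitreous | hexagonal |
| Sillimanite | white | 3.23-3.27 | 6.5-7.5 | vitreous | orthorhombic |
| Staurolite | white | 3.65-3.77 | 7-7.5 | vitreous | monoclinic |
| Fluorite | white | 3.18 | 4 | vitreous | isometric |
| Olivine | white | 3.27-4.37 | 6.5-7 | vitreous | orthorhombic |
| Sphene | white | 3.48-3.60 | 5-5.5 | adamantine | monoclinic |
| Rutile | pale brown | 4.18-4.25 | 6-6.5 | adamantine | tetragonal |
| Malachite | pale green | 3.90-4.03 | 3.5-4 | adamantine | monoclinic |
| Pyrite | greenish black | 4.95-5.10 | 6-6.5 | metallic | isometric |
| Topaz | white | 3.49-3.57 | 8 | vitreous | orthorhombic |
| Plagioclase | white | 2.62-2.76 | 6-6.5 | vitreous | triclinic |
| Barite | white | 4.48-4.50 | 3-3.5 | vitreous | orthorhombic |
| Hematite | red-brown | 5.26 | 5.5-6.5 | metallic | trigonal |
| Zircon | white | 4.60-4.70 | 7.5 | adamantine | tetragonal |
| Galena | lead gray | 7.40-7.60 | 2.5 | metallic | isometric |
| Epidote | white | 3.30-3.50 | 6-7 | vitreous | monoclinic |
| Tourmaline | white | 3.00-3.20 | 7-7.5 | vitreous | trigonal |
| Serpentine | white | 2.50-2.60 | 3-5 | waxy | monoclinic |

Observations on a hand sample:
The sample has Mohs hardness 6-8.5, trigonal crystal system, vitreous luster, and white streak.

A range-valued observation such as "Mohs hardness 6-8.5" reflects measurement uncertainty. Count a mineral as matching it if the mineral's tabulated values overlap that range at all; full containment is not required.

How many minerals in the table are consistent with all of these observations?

Mohs hardness 6-8.5 — Quartz, Kyanite, Beryl, Sillimanite, Staurolite, Olivine, Rutile, Pyrite, Topaz, Plagioclase, Hematite, Zircon, Epidote, Tourmaline remain.
Trigonal crystal system — only Quartz, Hematite, Tourmaline remain.
Vitreous luster eliminates Hematite.
White streak — no further eliminations.
Remaining candidates: Quartz, Tourmaline.
That is 2 minerals.

2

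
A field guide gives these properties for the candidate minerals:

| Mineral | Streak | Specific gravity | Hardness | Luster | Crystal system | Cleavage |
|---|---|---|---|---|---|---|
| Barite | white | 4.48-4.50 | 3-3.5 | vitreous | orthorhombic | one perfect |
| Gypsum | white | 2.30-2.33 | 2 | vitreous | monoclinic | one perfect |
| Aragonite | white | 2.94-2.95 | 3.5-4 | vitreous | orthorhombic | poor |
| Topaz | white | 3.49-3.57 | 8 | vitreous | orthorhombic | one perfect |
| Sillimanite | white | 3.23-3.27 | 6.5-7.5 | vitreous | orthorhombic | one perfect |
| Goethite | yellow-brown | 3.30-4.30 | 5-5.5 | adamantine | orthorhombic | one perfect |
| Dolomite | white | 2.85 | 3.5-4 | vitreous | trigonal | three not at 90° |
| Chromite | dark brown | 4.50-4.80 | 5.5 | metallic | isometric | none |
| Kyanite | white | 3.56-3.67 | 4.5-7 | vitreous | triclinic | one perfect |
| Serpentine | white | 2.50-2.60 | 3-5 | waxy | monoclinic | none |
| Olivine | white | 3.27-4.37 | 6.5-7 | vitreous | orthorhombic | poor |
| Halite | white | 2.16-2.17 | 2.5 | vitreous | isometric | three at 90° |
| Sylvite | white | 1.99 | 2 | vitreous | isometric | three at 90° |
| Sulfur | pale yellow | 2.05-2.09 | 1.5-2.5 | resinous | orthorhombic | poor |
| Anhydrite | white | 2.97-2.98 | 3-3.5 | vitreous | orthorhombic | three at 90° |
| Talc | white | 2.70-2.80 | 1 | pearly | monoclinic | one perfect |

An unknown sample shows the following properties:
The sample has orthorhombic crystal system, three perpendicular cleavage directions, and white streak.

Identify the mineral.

Orthorhombic crystal system — only Barite, Aragonite, Topaz, Sillimanite, Goethite, Olivine, Sulfur, Anhydrite remain.
Three perpendicular cleavage directions — only Anhydrite remains.
White streak — every remaining candidate is consistent.
The only mineral consistent with every observation is Anhydrite.

Anhydrite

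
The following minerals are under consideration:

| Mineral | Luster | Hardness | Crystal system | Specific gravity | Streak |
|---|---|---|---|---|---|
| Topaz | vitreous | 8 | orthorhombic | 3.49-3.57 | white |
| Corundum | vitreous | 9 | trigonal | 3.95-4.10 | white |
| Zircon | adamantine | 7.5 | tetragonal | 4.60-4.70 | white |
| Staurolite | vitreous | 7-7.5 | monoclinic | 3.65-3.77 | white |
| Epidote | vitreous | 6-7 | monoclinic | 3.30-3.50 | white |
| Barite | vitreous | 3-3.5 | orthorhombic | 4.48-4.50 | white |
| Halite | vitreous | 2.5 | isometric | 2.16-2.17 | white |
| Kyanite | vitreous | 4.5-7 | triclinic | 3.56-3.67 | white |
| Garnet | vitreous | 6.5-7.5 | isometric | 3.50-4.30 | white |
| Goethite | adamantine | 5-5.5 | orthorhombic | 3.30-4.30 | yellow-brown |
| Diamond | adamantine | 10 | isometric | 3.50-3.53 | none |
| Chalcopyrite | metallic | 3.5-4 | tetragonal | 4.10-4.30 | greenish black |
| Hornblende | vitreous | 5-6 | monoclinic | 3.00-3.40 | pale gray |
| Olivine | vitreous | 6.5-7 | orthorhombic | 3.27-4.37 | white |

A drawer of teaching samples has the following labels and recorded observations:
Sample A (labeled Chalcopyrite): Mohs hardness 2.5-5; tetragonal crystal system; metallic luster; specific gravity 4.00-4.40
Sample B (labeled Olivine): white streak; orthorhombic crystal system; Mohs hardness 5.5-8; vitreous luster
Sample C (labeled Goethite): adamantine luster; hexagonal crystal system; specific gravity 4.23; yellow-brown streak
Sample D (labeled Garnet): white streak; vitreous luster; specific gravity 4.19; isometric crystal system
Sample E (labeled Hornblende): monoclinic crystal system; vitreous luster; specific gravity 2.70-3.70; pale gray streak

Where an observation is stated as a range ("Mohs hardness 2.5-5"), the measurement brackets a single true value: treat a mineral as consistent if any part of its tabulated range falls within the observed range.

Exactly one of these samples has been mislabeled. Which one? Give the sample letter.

C

Sample A: nothing contradicts Chalcopyrite.
Sample B: nothing contradicts Olivine.
Sample C: hexagonal crystal system is outside the reference for Goethite (orthorhombic system) — mislabeled.
Sample D: nothing contradicts Garnet.
Sample E: nothing contradicts Hornblende.
Sample C is the mislabeled one.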